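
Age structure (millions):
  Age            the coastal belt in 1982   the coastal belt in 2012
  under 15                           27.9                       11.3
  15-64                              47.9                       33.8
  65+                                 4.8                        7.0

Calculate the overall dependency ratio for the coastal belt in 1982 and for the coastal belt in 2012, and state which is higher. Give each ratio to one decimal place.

the coastal belt in 1982: 68.3
the coastal belt in 2012: 54.1
Higher: the coastal belt in 1982

the coastal belt in 1982: (27.9 + 4.8) / 47.9 × 100 = 32.7 / 47.9 × 100 = 68.3
the coastal belt in 2012: (11.3 + 7.0) / 33.8 × 100 = 18.3 / 33.8 × 100 = 54.1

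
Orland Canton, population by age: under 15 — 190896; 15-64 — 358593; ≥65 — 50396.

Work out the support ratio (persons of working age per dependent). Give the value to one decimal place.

Support ratio = 358593 / (190896 + 50396) = 358593 / 241292 = 1.5

Support ratio: 1.5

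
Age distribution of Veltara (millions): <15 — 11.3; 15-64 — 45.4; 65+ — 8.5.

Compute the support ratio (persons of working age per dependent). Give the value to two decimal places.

Support ratio: 2.29

Support ratio = 45.4 / (11.3 + 8.5) = 45.4 / 19.8 = 2.29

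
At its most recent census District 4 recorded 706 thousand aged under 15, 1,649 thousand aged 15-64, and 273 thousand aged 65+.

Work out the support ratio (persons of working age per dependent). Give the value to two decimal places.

Support ratio: 1.68

Support ratio = 1,649 / (706 + 273) = 1,649 / 979 = 1.68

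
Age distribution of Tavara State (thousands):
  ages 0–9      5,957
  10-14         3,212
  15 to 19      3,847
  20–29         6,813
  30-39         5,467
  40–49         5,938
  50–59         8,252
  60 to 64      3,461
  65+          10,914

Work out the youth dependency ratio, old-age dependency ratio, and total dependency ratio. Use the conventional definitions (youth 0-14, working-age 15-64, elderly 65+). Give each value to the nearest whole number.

0–14: 5,957 + 3,212 = 9,169
15–64: 3,847 + 6,813 + 5,467 + 5,938 + 8,252 + 3,461 = 33,778
65+: 10,914
Youth dependency ratio = 9,169 / 33,778 × 100 = 27
Old-age dependency ratio = 10,914 / 33,778 × 100 = 32
Total dependency ratio = (9,169 + 10,914) / 33,778 × 100 = 20,083 / 33,778 × 100 = 59

Youth dependency ratio: 27
Old-age dependency ratio: 32
Total dependency ratio: 59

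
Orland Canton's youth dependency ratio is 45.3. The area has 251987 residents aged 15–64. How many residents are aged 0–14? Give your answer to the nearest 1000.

Youth dependency ratio = youth / working-age × 100
45.3 = Y / 251987 × 100
⇒ 114000

Aged 0–14: 114000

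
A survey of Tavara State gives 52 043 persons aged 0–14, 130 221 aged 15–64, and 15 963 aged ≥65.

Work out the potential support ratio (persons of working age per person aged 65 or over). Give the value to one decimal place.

Potential support ratio = 130 221 / 15 963 = 8.2

Potential support ratio: 8.2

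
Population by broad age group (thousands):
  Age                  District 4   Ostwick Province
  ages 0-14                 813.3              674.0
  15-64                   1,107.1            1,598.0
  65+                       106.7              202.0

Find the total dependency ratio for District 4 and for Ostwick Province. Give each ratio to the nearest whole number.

District 4: (813.3 + 106.7) / 1,107.1 × 100 = 920.0 / 1,107.1 × 100 = 83
Ostwick Province: (674.0 + 202.0) / 1,598.0 × 100 = 876.0 / 1,598.0 × 100 = 55

District 4: 83
Ostwick Province: 55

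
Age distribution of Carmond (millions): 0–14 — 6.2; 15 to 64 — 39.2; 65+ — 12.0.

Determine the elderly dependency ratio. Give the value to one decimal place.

Old-age dependency ratio: 30.6

Old-age dependency ratio = 12.0 / 39.2 × 100 = 30.6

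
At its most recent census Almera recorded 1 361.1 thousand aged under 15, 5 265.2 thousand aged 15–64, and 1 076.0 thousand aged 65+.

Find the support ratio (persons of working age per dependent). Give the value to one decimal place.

Support ratio = 5 265.2 / (1 361.1 + 1 076.0) = 5 265.2 / 2 437.1 = 2.2

Support ratio: 2.2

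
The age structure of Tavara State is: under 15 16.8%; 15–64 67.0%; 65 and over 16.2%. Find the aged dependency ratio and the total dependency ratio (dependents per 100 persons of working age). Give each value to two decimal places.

Old-age dependency ratio = 16.2 / 67.0 × 100 = 24.18
Total dependency ratio = (16.8 + 16.2) / 67.0 × 100 = 33.0 / 67.0 × 100 = 49.25

Old-age dependency ratio: 24.18
Total dependency ratio: 49.25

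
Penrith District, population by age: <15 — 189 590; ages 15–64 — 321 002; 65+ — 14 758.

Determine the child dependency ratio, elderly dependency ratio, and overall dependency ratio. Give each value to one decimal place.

Youth dependency ratio: 59.1
Old-age dependency ratio: 4.6
Total dependency ratio: 63.7

Youth dependency ratio = 189 590 / 321 002 × 100 = 59.1
Old-age dependency ratio = 14 758 / 321 002 × 100 = 4.6
Total dependency ratio = (189 590 + 14 758) / 321 002 × 100 = 204 348 / 321 002 × 100 = 63.7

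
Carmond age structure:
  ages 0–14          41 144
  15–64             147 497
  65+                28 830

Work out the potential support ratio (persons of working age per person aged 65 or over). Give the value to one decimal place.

Potential support ratio: 5.1

Potential support ratio = 147 497 / 28 830 = 5.1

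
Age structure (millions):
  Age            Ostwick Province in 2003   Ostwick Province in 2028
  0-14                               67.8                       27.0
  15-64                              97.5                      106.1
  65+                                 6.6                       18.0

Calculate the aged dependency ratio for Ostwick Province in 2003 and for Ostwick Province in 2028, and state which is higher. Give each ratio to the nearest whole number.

Ostwick Province in 2003: 7
Ostwick Province in 2028: 17
Higher: Ostwick Province in 2028

Ostwick Province in 2003: 6.6 / 97.5 × 100 = 7
Ostwick Province in 2028: 18.0 / 106.1 × 100 = 17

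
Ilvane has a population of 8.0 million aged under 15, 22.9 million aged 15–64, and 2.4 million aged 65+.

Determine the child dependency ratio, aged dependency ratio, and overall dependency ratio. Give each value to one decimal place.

Youth dependency ratio: 34.9
Old-age dependency ratio: 10.5
Total dependency ratio: 45.4

Youth dependency ratio = 8.0 / 22.9 × 100 = 34.9
Old-age dependency ratio = 2.4 / 22.9 × 100 = 10.5
Total dependency ratio = (8.0 + 2.4) / 22.9 × 100 = 10.4 / 22.9 × 100 = 45.4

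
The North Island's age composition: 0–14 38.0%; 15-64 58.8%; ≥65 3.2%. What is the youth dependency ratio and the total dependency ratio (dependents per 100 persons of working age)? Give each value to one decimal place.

Youth dependency ratio: 64.6
Total dependency ratio: 70.1

Youth dependency ratio = 38.0 / 58.8 × 100 = 64.6
Total dependency ratio = (38.0 + 3.2) / 58.8 × 100 = 41.2 / 58.8 × 100 = 70.1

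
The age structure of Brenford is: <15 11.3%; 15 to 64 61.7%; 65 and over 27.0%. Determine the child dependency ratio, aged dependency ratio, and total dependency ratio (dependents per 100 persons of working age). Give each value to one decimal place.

Youth dependency ratio = 11.3 / 61.7 × 100 = 18.3
Old-age dependency ratio = 27.0 / 61.7 × 100 = 43.8
Total dependency ratio = (11.3 + 27.0) / 61.7 × 100 = 38.3 / 61.7 × 100 = 62.1

Youth dependency ratio: 18.3
Old-age dependency ratio: 43.8
Total dependency ratio: 62.1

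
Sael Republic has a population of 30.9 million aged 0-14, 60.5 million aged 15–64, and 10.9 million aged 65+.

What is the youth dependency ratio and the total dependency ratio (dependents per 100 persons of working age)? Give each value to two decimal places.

Youth dependency ratio: 51.07
Total dependency ratio: 69.09

Youth dependency ratio = 30.9 / 60.5 × 100 = 51.07
Total dependency ratio = (30.9 + 10.9) / 60.5 × 100 = 41.8 / 60.5 × 100 = 69.09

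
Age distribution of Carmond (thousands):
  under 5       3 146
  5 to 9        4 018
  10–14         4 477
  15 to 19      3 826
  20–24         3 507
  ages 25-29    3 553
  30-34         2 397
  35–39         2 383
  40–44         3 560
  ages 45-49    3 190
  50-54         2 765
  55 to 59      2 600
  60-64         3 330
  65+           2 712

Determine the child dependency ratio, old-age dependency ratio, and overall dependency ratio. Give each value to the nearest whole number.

Youth dependency ratio: 37
Old-age dependency ratio: 9
Total dependency ratio: 46

0–14: 3 146 + 4 018 + 4 477 = 11 641
15–64: 3 826 + 3 507 + 3 553 + 2 397 + 2 383 + 3 560 + 3 190 + 2 765 + 2 600 + 3 330 = 31 111
65+: 2 712
Youth dependency ratio = 11 641 / 31 111 × 100 = 37
Old-age dependency ratio = 2 712 / 31 111 × 100 = 9
Total dependency ratio = (11 641 + 2 712) / 31 111 × 100 = 14 353 / 31 111 × 100 = 46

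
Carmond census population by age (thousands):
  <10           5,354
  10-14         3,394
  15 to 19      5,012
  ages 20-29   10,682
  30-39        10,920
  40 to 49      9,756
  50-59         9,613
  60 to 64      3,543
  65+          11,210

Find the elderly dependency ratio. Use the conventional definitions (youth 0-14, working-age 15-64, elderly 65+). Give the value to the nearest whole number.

Old-age dependency ratio: 23

0–14: 5,354 + 3,394 = 8,748
15–64: 5,012 + 10,682 + 10,920 + 9,756 + 9,613 + 3,543 = 49,526
65+: 11,210
Old-age dependency ratio = 11,210 / 49,526 × 100 = 23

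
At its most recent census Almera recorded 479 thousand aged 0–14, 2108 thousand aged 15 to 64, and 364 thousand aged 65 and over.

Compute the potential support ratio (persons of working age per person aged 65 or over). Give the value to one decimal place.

Potential support ratio: 5.8

Potential support ratio = 2108 / 364 = 5.8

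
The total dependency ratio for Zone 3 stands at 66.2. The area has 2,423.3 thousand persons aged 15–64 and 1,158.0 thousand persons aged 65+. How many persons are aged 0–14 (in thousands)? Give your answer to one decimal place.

Total dependency ratio = (youth + elderly) / working-age × 100
66.2 = (Y + 1,158.0) / 2,423.3 × 100
⇒ 446.2

Aged 0–14: 446.2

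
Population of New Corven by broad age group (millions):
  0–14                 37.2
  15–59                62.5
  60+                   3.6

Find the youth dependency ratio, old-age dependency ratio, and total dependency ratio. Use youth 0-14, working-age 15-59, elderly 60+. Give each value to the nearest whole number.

Youth dependency ratio = 37.2 / 62.5 × 100 = 60
Old-age dependency ratio = 3.6 / 62.5 × 100 = 6
Total dependency ratio = (37.2 + 3.6) / 62.5 × 100 = 40.8 / 62.5 × 100 = 65

Youth dependency ratio: 60
Old-age dependency ratio: 6
Total dependency ratio: 65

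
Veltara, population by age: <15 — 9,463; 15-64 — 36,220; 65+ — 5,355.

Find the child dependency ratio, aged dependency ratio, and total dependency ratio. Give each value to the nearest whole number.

Youth dependency ratio = 9,463 / 36,220 × 100 = 26
Old-age dependency ratio = 5,355 / 36,220 × 100 = 15
Total dependency ratio = (9,463 + 5,355) / 36,220 × 100 = 14,818 / 36,220 × 100 = 41

Youth dependency ratio: 26
Old-age dependency ratio: 15
Total dependency ratio: 41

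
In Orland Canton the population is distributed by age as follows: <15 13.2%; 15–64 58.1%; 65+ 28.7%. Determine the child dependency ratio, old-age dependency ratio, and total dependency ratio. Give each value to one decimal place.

Youth dependency ratio: 22.7
Old-age dependency ratio: 49.4
Total dependency ratio: 72.1

Youth dependency ratio = 13.2 / 58.1 × 100 = 22.7
Old-age dependency ratio = 28.7 / 58.1 × 100 = 49.4
Total dependency ratio = (13.2 + 28.7) / 58.1 × 100 = 41.9 / 58.1 × 100 = 72.1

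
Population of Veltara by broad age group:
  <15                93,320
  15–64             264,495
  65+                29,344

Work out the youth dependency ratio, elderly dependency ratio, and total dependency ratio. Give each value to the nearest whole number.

Youth dependency ratio = 93,320 / 264,495 × 100 = 35
Old-age dependency ratio = 29,344 / 264,495 × 100 = 11
Total dependency ratio = (93,320 + 29,344) / 264,495 × 100 = 122,664 / 264,495 × 100 = 46

Youth dependency ratio: 35
Old-age dependency ratio: 11
Total dependency ratio: 46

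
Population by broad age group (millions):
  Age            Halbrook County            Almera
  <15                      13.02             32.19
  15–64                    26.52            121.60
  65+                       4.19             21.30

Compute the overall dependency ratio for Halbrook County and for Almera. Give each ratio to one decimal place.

Halbrook County: 64.9
Almera: 44.0

Halbrook County: (13.02 + 4.19) / 26.52 × 100 = 17.21 / 26.52 × 100 = 64.9
Almera: (32.19 + 21.30) / 121.60 × 100 = 53.49 / 121.60 × 100 = 44.0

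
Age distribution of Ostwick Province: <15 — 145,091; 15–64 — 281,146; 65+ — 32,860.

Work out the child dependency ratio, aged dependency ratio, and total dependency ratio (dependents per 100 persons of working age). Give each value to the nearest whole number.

Youth dependency ratio: 52
Old-age dependency ratio: 12
Total dependency ratio: 63

Youth dependency ratio = 145,091 / 281,146 × 100 = 52
Old-age dependency ratio = 32,860 / 281,146 × 100 = 12
Total dependency ratio = (145,091 + 32,860) / 281,146 × 100 = 177,951 / 281,146 × 100 = 63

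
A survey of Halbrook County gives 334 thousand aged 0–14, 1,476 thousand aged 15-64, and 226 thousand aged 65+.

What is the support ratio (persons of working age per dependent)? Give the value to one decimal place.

Support ratio: 2.6

Support ratio = 1,476 / (334 + 226) = 1,476 / 560 = 2.6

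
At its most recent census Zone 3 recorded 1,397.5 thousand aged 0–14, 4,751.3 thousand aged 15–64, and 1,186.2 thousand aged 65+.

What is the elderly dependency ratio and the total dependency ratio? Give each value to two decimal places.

Old-age dependency ratio: 24.97
Total dependency ratio: 54.38

Old-age dependency ratio = 1,186.2 / 4,751.3 × 100 = 24.97
Total dependency ratio = (1,397.5 + 1,186.2) / 4,751.3 × 100 = 2,583.7 / 4,751.3 × 100 = 54.38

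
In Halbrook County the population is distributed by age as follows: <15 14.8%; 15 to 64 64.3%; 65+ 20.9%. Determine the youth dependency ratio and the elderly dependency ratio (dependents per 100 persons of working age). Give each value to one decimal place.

Youth dependency ratio = 14.8 / 64.3 × 100 = 23.0
Old-age dependency ratio = 20.9 / 64.3 × 100 = 32.5

Youth dependency ratio: 23.0
Old-age dependency ratio: 32.5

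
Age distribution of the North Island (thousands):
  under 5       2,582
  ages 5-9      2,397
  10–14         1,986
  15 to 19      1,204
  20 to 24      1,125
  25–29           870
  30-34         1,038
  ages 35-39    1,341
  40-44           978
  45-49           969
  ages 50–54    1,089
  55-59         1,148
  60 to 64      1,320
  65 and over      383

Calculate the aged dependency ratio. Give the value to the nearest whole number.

Old-age dependency ratio: 3

0–14: 2,582 + 2,397 + 1,986 = 6,965
15–64: 1,204 + 1,125 + 870 + 1,038 + 1,341 + 978 + 969 + 1,089 + 1,148 + 1,320 = 11,082
65+: 383
Old-age dependency ratio = 383 / 11,082 × 100 = 3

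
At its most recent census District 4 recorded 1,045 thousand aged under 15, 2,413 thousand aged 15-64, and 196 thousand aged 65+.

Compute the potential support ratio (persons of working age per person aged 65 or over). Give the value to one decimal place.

Potential support ratio: 12.3

Potential support ratio = 2,413 / 196 = 12.3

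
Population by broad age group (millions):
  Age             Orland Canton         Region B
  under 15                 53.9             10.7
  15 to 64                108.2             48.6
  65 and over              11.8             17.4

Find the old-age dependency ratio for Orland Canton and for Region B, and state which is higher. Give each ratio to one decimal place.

Orland Canton: 10.9
Region B: 35.8
Higher: Region B

Orland Canton: 11.8 / 108.2 × 100 = 10.9
Region B: 17.4 / 48.6 × 100 = 35.8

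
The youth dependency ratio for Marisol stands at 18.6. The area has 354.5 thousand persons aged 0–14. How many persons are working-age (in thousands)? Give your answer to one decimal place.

Youth dependency ratio = youth / working-age × 100
18.6 = 354.5 / W × 100
⇒ 1 905.9

Working-age: 1 905.9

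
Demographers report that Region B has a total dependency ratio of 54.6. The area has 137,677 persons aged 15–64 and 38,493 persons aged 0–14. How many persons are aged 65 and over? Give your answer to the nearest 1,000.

Aged 65 and over: 37,000

Total dependency ratio = (youth + elderly) / working-age × 100
54.6 = (38,493 + E) / 137,677 × 100
⇒ 37,000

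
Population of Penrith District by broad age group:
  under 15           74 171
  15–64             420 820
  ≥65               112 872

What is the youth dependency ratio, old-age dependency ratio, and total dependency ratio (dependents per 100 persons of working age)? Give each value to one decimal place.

Youth dependency ratio: 17.6
Old-age dependency ratio: 26.8
Total dependency ratio: 44.4

Youth dependency ratio = 74 171 / 420 820 × 100 = 17.6
Old-age dependency ratio = 112 872 / 420 820 × 100 = 26.8
Total dependency ratio = (74 171 + 112 872) / 420 820 × 100 = 187 043 / 420 820 × 100 = 44.4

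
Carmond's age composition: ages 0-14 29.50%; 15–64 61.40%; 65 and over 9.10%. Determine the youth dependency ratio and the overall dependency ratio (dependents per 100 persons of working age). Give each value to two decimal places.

Youth dependency ratio = 29.50 / 61.40 × 100 = 48.05
Total dependency ratio = (29.50 + 9.10) / 61.40 × 100 = 38.60 / 61.40 × 100 = 62.87

Youth dependency ratio: 48.05
Total dependency ratio: 62.87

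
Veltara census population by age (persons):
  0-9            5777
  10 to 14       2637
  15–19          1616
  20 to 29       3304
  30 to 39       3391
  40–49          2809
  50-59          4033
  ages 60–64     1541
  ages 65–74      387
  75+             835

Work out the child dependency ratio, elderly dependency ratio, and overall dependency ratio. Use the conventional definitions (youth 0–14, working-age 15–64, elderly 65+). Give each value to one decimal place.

0–14: 5777 + 2637 = 8414
15–64: 1616 + 3304 + 3391 + 2809 + 4033 + 1541 = 16694
65+: 387 + 835 = 1222
Youth dependency ratio = 8414 / 16694 × 100 = 50.4
Old-age dependency ratio = 1222 / 16694 × 100 = 7.3
Total dependency ratio = (8414 + 1222) / 16694 × 100 = 9636 / 16694 × 100 = 57.7

Youth dependency ratio: 50.4
Old-age dependency ratio: 7.3
Total dependency ratio: 57.7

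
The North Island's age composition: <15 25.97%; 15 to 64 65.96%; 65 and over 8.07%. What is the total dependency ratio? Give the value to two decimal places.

Total dependency ratio: 51.61

Total dependency ratio = (25.97 + 8.07) / 65.96 × 100 = 34.04 / 65.96 × 100 = 51.61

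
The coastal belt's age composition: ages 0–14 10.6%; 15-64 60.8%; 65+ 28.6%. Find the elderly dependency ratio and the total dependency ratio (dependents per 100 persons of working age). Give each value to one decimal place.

Old-age dependency ratio: 47.0
Total dependency ratio: 64.5

Old-age dependency ratio = 28.6 / 60.8 × 100 = 47.0
Total dependency ratio = (10.6 + 28.6) / 60.8 × 100 = 39.2 / 60.8 × 100 = 64.5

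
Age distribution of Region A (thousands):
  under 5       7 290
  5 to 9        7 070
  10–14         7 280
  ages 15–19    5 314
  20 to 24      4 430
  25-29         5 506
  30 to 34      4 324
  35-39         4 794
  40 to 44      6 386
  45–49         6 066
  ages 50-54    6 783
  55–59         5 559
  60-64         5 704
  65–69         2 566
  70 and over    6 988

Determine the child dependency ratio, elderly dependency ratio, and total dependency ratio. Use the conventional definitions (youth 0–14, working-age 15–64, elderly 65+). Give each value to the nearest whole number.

Youth dependency ratio: 39
Old-age dependency ratio: 17
Total dependency ratio: 57

0–14: 7 290 + 7 070 + 7 280 = 21 640
15–64: 5 314 + 4 430 + 5 506 + 4 324 + 4 794 + 6 386 + 6 066 + 6 783 + 5 559 + 5 704 = 54 866
65+: 2 566 + 6 988 = 9 554
Youth dependency ratio = 21 640 / 54 866 × 100 = 39
Old-age dependency ratio = 9 554 / 54 866 × 100 = 17
Total dependency ratio = (21 640 + 9 554) / 54 866 × 100 = 31 194 / 54 866 × 100 = 57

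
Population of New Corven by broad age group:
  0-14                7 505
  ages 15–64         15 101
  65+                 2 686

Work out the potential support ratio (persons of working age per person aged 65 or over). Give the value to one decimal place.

Potential support ratio = 15 101 / 2 686 = 5.6

Potential support ratio: 5.6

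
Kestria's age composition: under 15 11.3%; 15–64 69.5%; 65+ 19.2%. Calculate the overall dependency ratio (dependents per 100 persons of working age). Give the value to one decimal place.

Total dependency ratio = (11.3 + 19.2) / 69.5 × 100 = 30.5 / 69.5 × 100 = 43.9

Total dependency ratio: 43.9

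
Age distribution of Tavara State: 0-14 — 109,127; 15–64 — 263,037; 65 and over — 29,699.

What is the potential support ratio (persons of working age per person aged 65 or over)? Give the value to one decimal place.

Potential support ratio: 8.9

Potential support ratio = 263,037 / 29,699 = 8.9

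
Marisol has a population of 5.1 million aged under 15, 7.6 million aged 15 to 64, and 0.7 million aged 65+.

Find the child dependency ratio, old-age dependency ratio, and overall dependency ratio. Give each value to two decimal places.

Youth dependency ratio = 5.1 / 7.6 × 100 = 67.11
Old-age dependency ratio = 0.7 / 7.6 × 100 = 9.21
Total dependency ratio = (5.1 + 0.7) / 7.6 × 100 = 5.8 / 7.6 × 100 = 76.32

Youth dependency ratio: 67.11
Old-age dependency ratio: 9.21
Total dependency ratio: 76.32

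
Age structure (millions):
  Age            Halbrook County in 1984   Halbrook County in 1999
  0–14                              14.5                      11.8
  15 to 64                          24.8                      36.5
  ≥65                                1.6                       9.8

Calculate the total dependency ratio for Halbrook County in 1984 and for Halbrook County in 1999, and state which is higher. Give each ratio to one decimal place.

Halbrook County in 1984: 64.9
Halbrook County in 1999: 59.2
Higher: Halbrook County in 1984

Halbrook County in 1984: (14.5 + 1.6) / 24.8 × 100 = 16.1 / 24.8 × 100 = 64.9
Halbrook County in 1999: (11.8 + 9.8) / 36.5 × 100 = 21.6 / 36.5 × 100 = 59.2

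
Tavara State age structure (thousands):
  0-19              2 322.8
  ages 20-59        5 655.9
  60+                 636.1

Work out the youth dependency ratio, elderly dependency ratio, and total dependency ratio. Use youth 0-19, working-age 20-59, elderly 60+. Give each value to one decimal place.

Youth dependency ratio: 41.1
Old-age dependency ratio: 11.2
Total dependency ratio: 52.3

Youth dependency ratio = 2 322.8 / 5 655.9 × 100 = 41.1
Old-age dependency ratio = 636.1 / 5 655.9 × 100 = 11.2
Total dependency ratio = (2 322.8 + 636.1) / 5 655.9 × 100 = 2 958.9 / 5 655.9 × 100 = 52.3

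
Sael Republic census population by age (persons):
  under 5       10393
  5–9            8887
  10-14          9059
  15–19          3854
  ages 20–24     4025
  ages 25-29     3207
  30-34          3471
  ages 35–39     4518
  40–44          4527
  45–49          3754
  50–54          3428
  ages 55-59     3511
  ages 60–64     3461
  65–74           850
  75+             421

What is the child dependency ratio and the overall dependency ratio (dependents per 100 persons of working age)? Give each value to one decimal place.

0–14: 10393 + 8887 + 9059 = 28339
15–64: 3854 + 4025 + 3207 + 3471 + 4518 + 4527 + 3754 + 3428 + 3511 + 3461 = 37756
65+: 850 + 421 = 1271
Youth dependency ratio = 28339 / 37756 × 100 = 75.1
Total dependency ratio = (28339 + 1271) / 37756 × 100 = 29610 / 37756 × 100 = 78.4

Youth dependency ratio: 75.1
Total dependency ratio: 78.4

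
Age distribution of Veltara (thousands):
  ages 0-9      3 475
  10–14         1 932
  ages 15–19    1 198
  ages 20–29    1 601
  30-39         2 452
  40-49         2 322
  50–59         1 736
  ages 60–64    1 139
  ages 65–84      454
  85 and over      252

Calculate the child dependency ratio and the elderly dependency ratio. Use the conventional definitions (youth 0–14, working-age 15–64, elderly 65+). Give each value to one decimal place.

0–14: 3 475 + 1 932 = 5 407
15–64: 1 198 + 1 601 + 2 452 + 2 322 + 1 736 + 1 139 = 10 448
65+: 454 + 252 = 706
Youth dependency ratio = 5 407 / 10 448 × 100 = 51.8
Old-age dependency ratio = 706 / 10 448 × 100 = 6.8

Youth dependency ratio: 51.8
Old-age dependency ratio: 6.8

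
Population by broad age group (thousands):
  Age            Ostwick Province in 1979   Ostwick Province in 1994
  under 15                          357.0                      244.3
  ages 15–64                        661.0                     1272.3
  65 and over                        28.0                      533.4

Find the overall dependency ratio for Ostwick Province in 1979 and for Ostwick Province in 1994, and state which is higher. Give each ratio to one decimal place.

Ostwick Province in 1979: 58.2
Ostwick Province in 1994: 61.1
Higher: Ostwick Province in 1994

Ostwick Province in 1979: (357.0 + 28.0) / 661.0 × 100 = 385.0 / 661.0 × 100 = 58.2
Ostwick Province in 1994: (244.3 + 533.4) / 1272.3 × 100 = 777.7 / 1272.3 × 100 = 61.1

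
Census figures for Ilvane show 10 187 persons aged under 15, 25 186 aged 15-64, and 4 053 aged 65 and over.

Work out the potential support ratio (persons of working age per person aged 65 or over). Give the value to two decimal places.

Potential support ratio: 6.21

Potential support ratio = 25 186 / 4 053 = 6.21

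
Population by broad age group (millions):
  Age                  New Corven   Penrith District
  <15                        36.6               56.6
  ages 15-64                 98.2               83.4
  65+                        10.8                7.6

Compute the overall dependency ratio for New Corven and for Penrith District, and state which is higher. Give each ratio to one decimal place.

New Corven: 48.3
Penrith District: 77.0
Higher: Penrith District

New Corven: (36.6 + 10.8) / 98.2 × 100 = 47.4 / 98.2 × 100 = 48.3
Penrith District: (56.6 + 7.6) / 83.4 × 100 = 64.2 / 83.4 × 100 = 77.0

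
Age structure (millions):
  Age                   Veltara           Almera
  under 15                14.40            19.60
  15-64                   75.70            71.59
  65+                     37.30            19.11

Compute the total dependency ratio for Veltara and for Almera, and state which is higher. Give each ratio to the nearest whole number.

Veltara: 68
Almera: 54
Higher: Veltara

Veltara: (14.40 + 37.30) / 75.70 × 100 = 51.70 / 75.70 × 100 = 68
Almera: (19.60 + 19.11) / 71.59 × 100 = 38.71 / 71.59 × 100 = 54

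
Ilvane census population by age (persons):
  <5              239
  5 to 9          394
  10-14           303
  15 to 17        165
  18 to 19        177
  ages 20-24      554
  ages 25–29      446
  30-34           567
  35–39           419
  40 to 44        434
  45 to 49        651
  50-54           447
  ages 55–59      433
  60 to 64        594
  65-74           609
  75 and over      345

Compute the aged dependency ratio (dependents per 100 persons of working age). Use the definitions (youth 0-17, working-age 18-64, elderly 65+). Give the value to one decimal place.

Old-age dependency ratio: 20.2

0–17: 239 + 394 + 303 + 165 = 1101
18–64: 177 + 554 + 446 + 567 + 419 + 434 + 651 + 447 + 433 + 594 = 4722
65+: 609 + 345 = 954
Old-age dependency ratio = 954 / 4722 × 100 = 20.2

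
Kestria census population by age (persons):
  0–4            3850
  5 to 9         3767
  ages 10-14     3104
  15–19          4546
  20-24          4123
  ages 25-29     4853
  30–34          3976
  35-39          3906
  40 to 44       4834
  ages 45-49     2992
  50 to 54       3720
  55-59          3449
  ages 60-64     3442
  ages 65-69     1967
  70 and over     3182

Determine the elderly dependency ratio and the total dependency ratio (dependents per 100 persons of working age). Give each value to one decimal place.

0–14: 3850 + 3767 + 3104 = 10721
15–64: 4546 + 4123 + 4853 + 3976 + 3906 + 4834 + 2992 + 3720 + 3449 + 3442 = 39841
65+: 1967 + 3182 = 5149
Old-age dependency ratio = 5149 / 39841 × 100 = 12.9
Total dependency ratio = (10721 + 5149) / 39841 × 100 = 15870 / 39841 × 100 = 39.8

Old-age dependency ratio: 12.9
Total dependency ratio: 39.8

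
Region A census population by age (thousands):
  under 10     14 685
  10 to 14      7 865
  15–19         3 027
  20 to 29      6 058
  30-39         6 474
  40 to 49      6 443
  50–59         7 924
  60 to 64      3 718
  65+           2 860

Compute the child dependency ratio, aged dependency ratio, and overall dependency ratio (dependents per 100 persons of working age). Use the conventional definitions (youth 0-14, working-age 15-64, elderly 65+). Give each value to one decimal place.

0–14: 14 685 + 7 865 = 22 550
15–64: 3 027 + 6 058 + 6 474 + 6 443 + 7 924 + 3 718 = 33 644
65+: 2 860
Youth dependency ratio = 22 550 / 33 644 × 100 = 67.0
Old-age dependency ratio = 2 860 / 33 644 × 100 = 8.5
Total dependency ratio = (22 550 + 2 860) / 33 644 × 100 = 25 410 / 33 644 × 100 = 75.5

Youth dependency ratio: 67.0
Old-age dependency ratio: 8.5
Total dependency ratio: 75.5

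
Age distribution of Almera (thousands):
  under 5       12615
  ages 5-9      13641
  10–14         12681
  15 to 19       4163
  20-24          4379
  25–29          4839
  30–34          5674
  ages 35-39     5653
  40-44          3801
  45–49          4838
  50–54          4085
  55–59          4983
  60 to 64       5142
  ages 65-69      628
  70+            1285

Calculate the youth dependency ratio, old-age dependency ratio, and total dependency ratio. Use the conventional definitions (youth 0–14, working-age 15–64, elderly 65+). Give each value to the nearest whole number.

0–14: 12615 + 13641 + 12681 = 38937
15–64: 4163 + 4379 + 4839 + 5674 + 5653 + 3801 + 4838 + 4085 + 4983 + 5142 = 47557
65+: 628 + 1285 = 1913
Youth dependency ratio = 38937 / 47557 × 100 = 82
Old-age dependency ratio = 1913 / 47557 × 100 = 4
Total dependency ratio = (38937 + 1913) / 47557 × 100 = 40850 / 47557 × 100 = 86

Youth dependency ratio: 82
Old-age dependency ratio: 4
Total dependency ratio: 86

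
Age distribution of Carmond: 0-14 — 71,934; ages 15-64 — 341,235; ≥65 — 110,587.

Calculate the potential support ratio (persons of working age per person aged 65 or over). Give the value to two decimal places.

Potential support ratio = 341,235 / 110,587 = 3.09

Potential support ratio: 3.09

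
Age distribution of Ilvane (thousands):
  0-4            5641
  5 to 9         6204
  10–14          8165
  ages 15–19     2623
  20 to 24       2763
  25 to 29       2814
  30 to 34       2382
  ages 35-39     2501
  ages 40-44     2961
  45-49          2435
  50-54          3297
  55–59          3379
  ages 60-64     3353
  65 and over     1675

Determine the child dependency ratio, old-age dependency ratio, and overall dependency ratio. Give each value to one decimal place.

0–14: 5641 + 6204 + 8165 = 20010
15–64: 2623 + 2763 + 2814 + 2382 + 2501 + 2961 + 2435 + 3297 + 3379 + 3353 = 28508
65+: 1675
Youth dependency ratio = 20010 / 28508 × 100 = 70.2
Old-age dependency ratio = 1675 / 28508 × 100 = 5.9
Total dependency ratio = (20010 + 1675) / 28508 × 100 = 21685 / 28508 × 100 = 76.1

Youth dependency ratio: 70.2
Old-age dependency ratio: 5.9
Total dependency ratio: 76.1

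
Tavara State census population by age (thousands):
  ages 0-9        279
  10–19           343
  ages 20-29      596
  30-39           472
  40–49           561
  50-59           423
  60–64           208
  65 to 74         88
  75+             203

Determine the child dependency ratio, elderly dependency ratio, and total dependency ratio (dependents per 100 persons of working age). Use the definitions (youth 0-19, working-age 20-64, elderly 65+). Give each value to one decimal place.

0–19: 279 + 343 = 622
20–64: 596 + 472 + 561 + 423 + 208 = 2 260
65+: 88 + 203 = 291
Youth dependency ratio = 622 / 2 260 × 100 = 27.5
Old-age dependency ratio = 291 / 2 260 × 100 = 12.9
Total dependency ratio = (622 + 291) / 2 260 × 100 = 913 / 2 260 × 100 = 40.4

Youth dependency ratio: 27.5
Old-age dependency ratio: 12.9
Total dependency ratio: 40.4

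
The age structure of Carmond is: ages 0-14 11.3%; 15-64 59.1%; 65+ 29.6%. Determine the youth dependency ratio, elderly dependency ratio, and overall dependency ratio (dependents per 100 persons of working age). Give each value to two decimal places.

Youth dependency ratio = 11.3 / 59.1 × 100 = 19.12
Old-age dependency ratio = 29.6 / 59.1 × 100 = 50.08
Total dependency ratio = (11.3 + 29.6) / 59.1 × 100 = 40.9 / 59.1 × 100 = 69.20

Youth dependency ratio: 19.12
Old-age dependency ratio: 50.08
Total dependency ratio: 69.20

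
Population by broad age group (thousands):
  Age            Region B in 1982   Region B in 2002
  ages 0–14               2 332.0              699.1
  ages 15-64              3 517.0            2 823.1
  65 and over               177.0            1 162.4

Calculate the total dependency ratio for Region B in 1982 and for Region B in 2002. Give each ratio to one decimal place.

Region B in 1982: (2 332.0 + 177.0) / 3 517.0 × 100 = 2 509.0 / 3 517.0 × 100 = 71.3
Region B in 2002: (699.1 + 1 162.4) / 2 823.1 × 100 = 1 861.5 / 2 823.1 × 100 = 65.9

Region B in 1982: 71.3
Region B in 2002: 65.9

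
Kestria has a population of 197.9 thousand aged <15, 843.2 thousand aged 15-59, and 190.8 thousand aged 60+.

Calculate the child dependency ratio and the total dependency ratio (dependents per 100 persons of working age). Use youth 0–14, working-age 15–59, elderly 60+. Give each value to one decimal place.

Youth dependency ratio: 23.5
Total dependency ratio: 46.1

Youth dependency ratio = 197.9 / 843.2 × 100 = 23.5
Total dependency ratio = (197.9 + 190.8) / 843.2 × 100 = 388.7 / 843.2 × 100 = 46.1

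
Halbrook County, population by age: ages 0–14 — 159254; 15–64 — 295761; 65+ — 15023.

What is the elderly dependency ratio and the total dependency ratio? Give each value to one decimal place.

Old-age dependency ratio: 5.1
Total dependency ratio: 58.9

Old-age dependency ratio = 15023 / 295761 × 100 = 5.1
Total dependency ratio = (159254 + 15023) / 295761 × 100 = 174277 / 295761 × 100 = 58.9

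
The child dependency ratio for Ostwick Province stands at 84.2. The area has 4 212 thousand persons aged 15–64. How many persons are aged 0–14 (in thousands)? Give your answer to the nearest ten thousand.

Aged 0–14: 3 550

Youth dependency ratio = youth / working-age × 100
84.2 = Y / 4 212 × 100
⇒ 3 550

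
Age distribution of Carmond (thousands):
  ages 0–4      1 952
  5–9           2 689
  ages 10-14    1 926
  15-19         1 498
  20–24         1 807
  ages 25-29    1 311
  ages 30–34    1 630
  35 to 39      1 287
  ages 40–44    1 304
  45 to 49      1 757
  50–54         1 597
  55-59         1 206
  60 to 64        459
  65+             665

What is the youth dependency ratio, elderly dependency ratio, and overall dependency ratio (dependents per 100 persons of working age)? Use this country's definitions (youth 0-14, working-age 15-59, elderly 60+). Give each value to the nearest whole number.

0–14: 1 952 + 2 689 + 1 926 = 6 567
15–59: 1 498 + 1 807 + 1 311 + 1 630 + 1 287 + 1 304 + 1 757 + 1 597 + 1 206 = 13 397
60+: 459 + 665 = 1 124
Youth dependency ratio = 6 567 / 13 397 × 100 = 49
Old-age dependency ratio = 1 124 / 13 397 × 100 = 8
Total dependency ratio = (6 567 + 1 124) / 13 397 × 100 = 7 691 / 13 397 × 100 = 57

Youth dependency ratio: 49
Old-age dependency ratio: 8
Total dependency ratio: 57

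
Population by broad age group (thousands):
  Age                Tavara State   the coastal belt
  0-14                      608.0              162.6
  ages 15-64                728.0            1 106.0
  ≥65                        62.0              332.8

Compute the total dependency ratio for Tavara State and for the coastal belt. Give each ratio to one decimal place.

Tavara State: 92.0
the coastal belt: 44.8

Tavara State: (608.0 + 62.0) / 728.0 × 100 = 670.0 / 728.0 × 100 = 92.0
the coastal belt: (162.6 + 332.8) / 1 106.0 × 100 = 495.4 / 1 106.0 × 100 = 44.8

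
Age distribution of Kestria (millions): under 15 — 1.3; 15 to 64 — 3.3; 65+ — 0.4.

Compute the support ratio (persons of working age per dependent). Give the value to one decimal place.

Support ratio: 1.9

Support ratio = 3.3 / (1.3 + 0.4) = 3.3 / 1.7 = 1.9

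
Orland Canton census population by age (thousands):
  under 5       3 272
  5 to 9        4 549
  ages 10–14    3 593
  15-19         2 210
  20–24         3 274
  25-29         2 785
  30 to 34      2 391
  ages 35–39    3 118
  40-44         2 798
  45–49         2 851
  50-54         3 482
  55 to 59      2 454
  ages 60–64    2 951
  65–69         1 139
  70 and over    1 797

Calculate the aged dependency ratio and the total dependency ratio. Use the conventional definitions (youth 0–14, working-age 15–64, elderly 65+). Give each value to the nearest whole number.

0–14: 3 272 + 4 549 + 3 593 = 11 414
15–64: 2 210 + 3 274 + 2 785 + 2 391 + 3 118 + 2 798 + 2 851 + 3 482 + 2 454 + 2 951 = 28 314
65+: 1 139 + 1 797 = 2 936
Old-age dependency ratio = 2 936 / 28 314 × 100 = 10
Total dependency ratio = (11 414 + 2 936) / 28 314 × 100 = 14 350 / 28 314 × 100 = 51

Old-age dependency ratio: 10
Total dependency ratio: 51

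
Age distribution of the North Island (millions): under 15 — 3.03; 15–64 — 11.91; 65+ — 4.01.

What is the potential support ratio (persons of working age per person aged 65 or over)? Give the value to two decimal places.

Potential support ratio: 2.97

Potential support ratio = 11.91 / 4.01 = 2.97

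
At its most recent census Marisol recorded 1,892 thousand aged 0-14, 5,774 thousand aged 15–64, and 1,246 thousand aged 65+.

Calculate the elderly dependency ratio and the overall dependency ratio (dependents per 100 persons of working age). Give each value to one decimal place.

Old-age dependency ratio: 21.6
Total dependency ratio: 54.3

Old-age dependency ratio = 1,246 / 5,774 × 100 = 21.6
Total dependency ratio = (1,892 + 1,246) / 5,774 × 100 = 3,138 / 5,774 × 100 = 54.3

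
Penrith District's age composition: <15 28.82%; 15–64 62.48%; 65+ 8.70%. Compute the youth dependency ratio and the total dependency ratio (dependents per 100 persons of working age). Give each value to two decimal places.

Youth dependency ratio: 46.13
Total dependency ratio: 60.05

Youth dependency ratio = 28.82 / 62.48 × 100 = 46.13
Total dependency ratio = (28.82 + 8.70) / 62.48 × 100 = 37.52 / 62.48 × 100 = 60.05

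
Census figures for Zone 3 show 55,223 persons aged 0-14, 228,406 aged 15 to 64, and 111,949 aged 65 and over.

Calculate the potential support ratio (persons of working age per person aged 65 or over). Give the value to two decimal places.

Potential support ratio = 228,406 / 111,949 = 2.04

Potential support ratio: 2.04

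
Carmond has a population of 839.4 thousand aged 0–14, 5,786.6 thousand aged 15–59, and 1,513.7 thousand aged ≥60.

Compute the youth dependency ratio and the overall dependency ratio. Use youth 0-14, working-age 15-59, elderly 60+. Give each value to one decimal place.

Youth dependency ratio: 14.5
Total dependency ratio: 40.7

Youth dependency ratio = 839.4 / 5,786.6 × 100 = 14.5
Total dependency ratio = (839.4 + 1,513.7) / 5,786.6 × 100 = 2,353.1 / 5,786.6 × 100 = 40.7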